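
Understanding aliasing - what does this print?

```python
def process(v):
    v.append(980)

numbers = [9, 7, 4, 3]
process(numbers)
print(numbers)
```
[9, 7, 4, 3, 980]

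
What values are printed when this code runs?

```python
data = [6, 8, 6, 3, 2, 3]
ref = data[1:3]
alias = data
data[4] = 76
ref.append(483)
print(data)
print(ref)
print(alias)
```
[6, 8, 6, 3, 76, 3]
[8, 6, 483]
[6, 8, 6, 3, 76, 3]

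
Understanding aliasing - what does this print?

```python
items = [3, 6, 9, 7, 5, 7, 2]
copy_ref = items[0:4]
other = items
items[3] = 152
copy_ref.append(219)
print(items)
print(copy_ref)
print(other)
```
[3, 6, 9, 152, 5, 7, 2]
[3, 6, 9, 7, 219]
[3, 6, 9, 152, 5, 7, 2]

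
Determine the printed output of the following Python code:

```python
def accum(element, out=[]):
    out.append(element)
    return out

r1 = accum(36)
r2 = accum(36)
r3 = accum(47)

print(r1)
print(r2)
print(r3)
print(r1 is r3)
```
[36, 36, 47]
[36, 36, 47]
[36, 36, 47]
True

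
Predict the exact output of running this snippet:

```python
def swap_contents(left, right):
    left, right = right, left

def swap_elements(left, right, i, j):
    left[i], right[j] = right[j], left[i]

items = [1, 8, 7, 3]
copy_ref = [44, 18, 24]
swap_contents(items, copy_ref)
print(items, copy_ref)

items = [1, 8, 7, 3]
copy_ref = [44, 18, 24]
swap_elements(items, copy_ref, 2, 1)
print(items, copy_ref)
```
[1, 8, 7, 3] [44, 18, 24]
[1, 8, 18, 3] [44, 7, 24]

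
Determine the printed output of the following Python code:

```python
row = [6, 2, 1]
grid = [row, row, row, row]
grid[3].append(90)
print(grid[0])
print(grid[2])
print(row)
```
[6, 2, 1, 90]
[6, 2, 1, 90]
[6, 2, 1, 90]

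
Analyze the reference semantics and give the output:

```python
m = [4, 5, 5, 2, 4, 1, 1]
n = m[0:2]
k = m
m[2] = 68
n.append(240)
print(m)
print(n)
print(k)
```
[4, 5, 68, 2, 4, 1, 1]
[4, 5, 240]
[4, 5, 68, 2, 4, 1, 1]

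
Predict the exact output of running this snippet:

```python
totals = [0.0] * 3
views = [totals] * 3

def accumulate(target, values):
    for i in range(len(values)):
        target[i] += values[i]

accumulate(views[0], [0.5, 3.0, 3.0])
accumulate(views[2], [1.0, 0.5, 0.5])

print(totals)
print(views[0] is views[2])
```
[1.5, 3.5, 3.5]
True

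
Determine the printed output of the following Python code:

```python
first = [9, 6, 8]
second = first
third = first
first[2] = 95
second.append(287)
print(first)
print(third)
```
[9, 6, 95, 287]
[9, 6, 95, 287]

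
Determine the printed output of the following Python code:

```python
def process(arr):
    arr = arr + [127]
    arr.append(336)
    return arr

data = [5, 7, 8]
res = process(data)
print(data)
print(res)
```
[5, 7, 8]
[5, 7, 8, 127, 336]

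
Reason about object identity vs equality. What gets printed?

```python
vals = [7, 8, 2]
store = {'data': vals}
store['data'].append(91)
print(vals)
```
[7, 8, 2, 91]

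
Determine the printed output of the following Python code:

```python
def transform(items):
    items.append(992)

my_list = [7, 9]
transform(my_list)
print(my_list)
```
[7, 9, 992]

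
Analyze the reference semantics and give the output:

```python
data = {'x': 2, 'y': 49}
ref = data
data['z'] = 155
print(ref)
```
{'x': 2, 'y': 49, 'z': 155}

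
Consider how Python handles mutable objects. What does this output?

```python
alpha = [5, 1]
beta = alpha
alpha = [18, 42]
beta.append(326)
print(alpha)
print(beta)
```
[18, 42]
[5, 1, 326]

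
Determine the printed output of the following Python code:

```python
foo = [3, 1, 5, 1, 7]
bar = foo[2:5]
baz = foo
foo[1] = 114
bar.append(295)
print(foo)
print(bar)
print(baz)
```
[3, 114, 5, 1, 7]
[5, 1, 7, 295]
[3, 114, 5, 1, 7]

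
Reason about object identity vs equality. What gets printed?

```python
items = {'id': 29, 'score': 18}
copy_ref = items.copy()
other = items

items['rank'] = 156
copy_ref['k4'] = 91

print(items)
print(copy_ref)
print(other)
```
{'id': 29, 'score': 18, 'rank': 156}
{'id': 29, 'score': 18, 'k4': 91}
{'id': 29, 'score': 18, 'rank': 156}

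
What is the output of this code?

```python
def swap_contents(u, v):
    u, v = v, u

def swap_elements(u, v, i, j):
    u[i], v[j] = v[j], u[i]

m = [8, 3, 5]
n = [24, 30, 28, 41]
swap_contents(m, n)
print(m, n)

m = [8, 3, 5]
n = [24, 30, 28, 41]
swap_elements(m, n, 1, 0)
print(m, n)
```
[8, 3, 5] [24, 30, 28, 41]
[8, 24, 5] [3, 30, 28, 41]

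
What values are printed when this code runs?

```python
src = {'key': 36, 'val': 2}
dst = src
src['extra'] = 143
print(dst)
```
{'key': 36, 'val': 2, 'extra': 143}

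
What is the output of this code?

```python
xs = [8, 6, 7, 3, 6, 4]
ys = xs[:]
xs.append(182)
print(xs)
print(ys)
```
[8, 6, 7, 3, 6, 4, 182]
[8, 6, 7, 3, 6, 4]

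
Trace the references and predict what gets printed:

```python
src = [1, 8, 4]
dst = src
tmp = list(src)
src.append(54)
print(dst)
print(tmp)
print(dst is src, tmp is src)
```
[1, 8, 4, 54]
[1, 8, 4]
True False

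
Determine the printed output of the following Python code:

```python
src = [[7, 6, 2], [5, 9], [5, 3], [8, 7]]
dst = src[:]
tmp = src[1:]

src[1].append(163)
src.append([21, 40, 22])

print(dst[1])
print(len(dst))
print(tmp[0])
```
[5, 9, 163]
4
[5, 9, 163]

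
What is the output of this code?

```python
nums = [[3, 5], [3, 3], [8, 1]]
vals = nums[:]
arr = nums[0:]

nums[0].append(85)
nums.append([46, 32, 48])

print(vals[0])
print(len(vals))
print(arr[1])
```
[3, 5, 85]
3
[3, 3]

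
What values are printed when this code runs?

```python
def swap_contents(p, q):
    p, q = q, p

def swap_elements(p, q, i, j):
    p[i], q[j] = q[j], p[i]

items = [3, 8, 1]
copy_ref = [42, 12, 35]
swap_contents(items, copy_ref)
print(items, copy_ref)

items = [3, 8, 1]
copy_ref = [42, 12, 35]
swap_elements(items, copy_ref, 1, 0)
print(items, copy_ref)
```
[3, 8, 1] [42, 12, 35]
[3, 42, 1] [8, 12, 35]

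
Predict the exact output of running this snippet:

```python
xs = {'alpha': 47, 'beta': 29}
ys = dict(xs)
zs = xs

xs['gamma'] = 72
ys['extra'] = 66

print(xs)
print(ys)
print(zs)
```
{'alpha': 47, 'beta': 29, 'gamma': 72}
{'alpha': 47, 'beta': 29, 'extra': 66}
{'alpha': 47, 'beta': 29, 'gamma': 72}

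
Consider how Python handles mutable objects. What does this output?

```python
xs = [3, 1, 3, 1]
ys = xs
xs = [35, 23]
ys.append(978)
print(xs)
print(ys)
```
[35, 23]
[3, 1, 3, 1, 978]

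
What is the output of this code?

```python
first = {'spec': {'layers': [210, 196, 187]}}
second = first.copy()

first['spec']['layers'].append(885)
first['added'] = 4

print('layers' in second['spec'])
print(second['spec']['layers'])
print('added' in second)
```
True
[210, 196, 187, 885]
False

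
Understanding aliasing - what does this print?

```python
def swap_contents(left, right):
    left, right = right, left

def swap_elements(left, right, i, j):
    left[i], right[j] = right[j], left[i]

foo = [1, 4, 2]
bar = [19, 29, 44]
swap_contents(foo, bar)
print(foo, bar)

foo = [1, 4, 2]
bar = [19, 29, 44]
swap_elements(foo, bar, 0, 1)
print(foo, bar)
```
[1, 4, 2] [19, 29, 44]
[29, 4, 2] [19, 1, 44]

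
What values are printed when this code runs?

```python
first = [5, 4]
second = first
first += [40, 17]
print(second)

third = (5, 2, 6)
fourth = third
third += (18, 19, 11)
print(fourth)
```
[5, 4, 40, 17]
(5, 2, 6)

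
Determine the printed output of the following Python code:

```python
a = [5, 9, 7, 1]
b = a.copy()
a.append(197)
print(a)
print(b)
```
[5, 9, 7, 1, 197]
[5, 9, 7, 1]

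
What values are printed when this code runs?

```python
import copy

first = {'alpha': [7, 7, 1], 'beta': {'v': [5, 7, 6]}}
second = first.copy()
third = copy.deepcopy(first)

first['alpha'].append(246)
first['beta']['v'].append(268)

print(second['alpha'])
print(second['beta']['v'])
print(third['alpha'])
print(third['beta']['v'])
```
[7, 7, 1, 246]
[5, 7, 6, 268]
[7, 7, 1]
[5, 7, 6]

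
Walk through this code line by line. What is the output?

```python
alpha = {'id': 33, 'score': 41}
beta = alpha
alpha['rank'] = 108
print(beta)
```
{'id': 33, 'score': 41, 'rank': 108}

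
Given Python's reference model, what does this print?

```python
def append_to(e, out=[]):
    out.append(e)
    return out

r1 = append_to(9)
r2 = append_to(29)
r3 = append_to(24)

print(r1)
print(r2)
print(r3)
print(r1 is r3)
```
[9, 29, 24]
[9, 29, 24]
[9, 29, 24]
True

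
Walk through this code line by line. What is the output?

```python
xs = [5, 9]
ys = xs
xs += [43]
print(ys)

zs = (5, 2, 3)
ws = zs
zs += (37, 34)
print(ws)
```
[5, 9, 43]
(5, 2, 3)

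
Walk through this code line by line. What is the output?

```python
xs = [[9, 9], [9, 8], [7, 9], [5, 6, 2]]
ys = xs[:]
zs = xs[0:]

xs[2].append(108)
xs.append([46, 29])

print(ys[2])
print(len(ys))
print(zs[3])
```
[7, 9, 108]
4
[5, 6, 2]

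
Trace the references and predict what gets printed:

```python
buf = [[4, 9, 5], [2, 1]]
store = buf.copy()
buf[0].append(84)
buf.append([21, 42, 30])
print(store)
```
[[4, 9, 5, 84], [2, 1]]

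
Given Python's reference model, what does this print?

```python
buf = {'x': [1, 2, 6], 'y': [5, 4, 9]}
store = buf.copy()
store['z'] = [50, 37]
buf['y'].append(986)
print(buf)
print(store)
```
{'x': [1, 2, 6], 'y': [5, 4, 9, 986]}
{'x': [1, 2, 6], 'y': [5, 4, 9, 986], 'z': [50, 37]}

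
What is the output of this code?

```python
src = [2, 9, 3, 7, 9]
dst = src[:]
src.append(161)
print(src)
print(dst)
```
[2, 9, 3, 7, 9, 161]
[2, 9, 3, 7, 9]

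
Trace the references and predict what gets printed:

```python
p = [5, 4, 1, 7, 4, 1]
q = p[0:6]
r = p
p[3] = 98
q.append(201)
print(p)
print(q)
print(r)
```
[5, 4, 1, 98, 4, 1]
[5, 4, 1, 7, 4, 1, 201]
[5, 4, 1, 98, 4, 1]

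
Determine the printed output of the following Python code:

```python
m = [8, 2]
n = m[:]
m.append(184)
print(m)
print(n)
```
[8, 2, 184]
[8, 2]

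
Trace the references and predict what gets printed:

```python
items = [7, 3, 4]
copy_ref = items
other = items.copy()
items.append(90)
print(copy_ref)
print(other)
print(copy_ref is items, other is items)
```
[7, 3, 4, 90]
[7, 3, 4]
True False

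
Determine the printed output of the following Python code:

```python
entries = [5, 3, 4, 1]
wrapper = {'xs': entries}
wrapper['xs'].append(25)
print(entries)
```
[5, 3, 4, 1, 25]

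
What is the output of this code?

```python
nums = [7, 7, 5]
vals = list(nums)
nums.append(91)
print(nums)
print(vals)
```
[7, 7, 5, 91]
[7, 7, 5]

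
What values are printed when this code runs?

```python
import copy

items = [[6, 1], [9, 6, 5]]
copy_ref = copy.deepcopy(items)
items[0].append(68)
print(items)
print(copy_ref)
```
[[6, 1, 68], [9, 6, 5]]
[[6, 1], [9, 6, 5]]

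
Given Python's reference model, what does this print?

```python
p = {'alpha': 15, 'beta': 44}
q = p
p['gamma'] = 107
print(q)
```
{'alpha': 15, 'beta': 44, 'gamma': 107}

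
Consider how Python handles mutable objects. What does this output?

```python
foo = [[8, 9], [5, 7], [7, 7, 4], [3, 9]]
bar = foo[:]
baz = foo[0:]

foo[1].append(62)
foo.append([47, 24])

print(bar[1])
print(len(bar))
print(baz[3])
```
[5, 7, 62]
4
[3, 9]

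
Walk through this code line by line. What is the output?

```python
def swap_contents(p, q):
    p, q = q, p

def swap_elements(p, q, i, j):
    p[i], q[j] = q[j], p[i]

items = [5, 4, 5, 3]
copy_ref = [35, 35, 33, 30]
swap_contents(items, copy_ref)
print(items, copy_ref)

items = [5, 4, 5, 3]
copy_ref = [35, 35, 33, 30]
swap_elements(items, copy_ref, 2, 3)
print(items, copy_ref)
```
[5, 4, 5, 3] [35, 35, 33, 30]
[5, 4, 30, 3] [35, 35, 33, 5]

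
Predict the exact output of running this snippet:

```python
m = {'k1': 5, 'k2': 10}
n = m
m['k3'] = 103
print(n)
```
{'k1': 5, 'k2': 10, 'k3': 103}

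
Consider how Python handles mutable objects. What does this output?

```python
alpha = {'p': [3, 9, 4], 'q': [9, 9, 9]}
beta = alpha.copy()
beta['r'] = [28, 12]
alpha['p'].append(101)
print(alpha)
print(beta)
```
{'p': [3, 9, 4, 101], 'q': [9, 9, 9]}
{'p': [3, 9, 4, 101], 'q': [9, 9, 9], 'r': [28, 12]}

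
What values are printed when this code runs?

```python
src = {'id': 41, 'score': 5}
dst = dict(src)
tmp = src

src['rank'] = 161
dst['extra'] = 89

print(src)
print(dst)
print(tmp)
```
{'id': 41, 'score': 5, 'rank': 161}
{'id': 41, 'score': 5, 'extra': 89}
{'id': 41, 'score': 5, 'rank': 161}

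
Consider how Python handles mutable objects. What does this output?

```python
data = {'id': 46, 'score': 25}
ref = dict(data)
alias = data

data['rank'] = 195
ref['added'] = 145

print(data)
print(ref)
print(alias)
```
{'id': 46, 'score': 25, 'rank': 195}
{'id': 46, 'score': 25, 'added': 145}
{'id': 46, 'score': 25, 'rank': 195}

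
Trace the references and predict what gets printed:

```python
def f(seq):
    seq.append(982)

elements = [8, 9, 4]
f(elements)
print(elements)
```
[8, 9, 4, 982]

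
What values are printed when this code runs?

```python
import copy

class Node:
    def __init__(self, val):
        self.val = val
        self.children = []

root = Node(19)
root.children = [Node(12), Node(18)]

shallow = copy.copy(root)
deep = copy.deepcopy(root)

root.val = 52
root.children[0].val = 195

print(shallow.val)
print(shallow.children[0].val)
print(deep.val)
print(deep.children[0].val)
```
19
195
19
12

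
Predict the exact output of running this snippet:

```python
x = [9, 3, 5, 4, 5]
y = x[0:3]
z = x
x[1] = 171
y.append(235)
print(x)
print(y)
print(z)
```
[9, 171, 5, 4, 5]
[9, 3, 5, 235]
[9, 171, 5, 4, 5]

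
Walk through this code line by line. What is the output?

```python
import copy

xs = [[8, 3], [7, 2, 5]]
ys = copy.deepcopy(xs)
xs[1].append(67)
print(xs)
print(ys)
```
[[8, 3], [7, 2, 5, 67]]
[[8, 3], [7, 2, 5]]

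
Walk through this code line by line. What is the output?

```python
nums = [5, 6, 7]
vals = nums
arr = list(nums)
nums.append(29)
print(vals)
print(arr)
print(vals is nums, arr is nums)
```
[5, 6, 7, 29]
[5, 6, 7]
True False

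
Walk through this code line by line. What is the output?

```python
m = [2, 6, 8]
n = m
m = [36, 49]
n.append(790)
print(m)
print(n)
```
[36, 49]
[2, 6, 8, 790]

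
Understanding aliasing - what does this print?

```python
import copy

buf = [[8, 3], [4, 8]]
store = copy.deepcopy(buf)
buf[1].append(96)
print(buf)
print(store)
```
[[8, 3], [4, 8, 96]]
[[8, 3], [4, 8]]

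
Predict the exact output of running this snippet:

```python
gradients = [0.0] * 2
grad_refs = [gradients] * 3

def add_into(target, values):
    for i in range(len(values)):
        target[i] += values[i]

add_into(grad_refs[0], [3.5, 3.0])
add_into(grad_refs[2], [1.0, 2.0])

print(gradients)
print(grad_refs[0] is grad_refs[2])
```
[4.5, 5.0]
True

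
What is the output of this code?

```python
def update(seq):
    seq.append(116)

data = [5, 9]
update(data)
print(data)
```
[5, 9, 116]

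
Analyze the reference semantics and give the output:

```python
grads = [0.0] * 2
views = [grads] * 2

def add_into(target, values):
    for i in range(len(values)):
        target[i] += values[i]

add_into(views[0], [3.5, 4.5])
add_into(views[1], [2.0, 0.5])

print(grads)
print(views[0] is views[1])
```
[5.5, 5.0]
True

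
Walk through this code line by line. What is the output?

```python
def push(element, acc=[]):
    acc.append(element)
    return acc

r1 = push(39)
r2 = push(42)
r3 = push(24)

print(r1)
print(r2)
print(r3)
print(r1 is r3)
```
[39, 42, 24]
[39, 42, 24]
[39, 42, 24]
True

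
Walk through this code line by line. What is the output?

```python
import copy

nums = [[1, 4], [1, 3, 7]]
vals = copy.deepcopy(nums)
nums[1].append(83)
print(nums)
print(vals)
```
[[1, 4], [1, 3, 7, 83]]
[[1, 4], [1, 3, 7]]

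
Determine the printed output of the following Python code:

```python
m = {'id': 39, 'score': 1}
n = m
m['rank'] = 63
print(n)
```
{'id': 39, 'score': 1, 'rank': 63}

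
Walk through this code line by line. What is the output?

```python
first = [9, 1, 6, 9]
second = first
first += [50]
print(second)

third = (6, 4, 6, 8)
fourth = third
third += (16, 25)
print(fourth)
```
[9, 1, 6, 9, 50]
(6, 4, 6, 8)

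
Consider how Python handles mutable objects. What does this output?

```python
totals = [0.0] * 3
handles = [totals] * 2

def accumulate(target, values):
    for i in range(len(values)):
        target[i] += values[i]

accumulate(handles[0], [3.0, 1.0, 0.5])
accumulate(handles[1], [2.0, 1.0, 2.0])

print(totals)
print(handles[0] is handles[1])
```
[5.0, 2.0, 2.5]
True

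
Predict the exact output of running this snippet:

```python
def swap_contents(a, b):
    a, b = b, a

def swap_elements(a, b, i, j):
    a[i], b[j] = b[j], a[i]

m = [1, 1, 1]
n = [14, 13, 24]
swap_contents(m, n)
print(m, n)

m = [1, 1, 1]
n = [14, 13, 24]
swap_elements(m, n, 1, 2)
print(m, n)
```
[1, 1, 1] [14, 13, 24]
[1, 24, 1] [14, 13, 1]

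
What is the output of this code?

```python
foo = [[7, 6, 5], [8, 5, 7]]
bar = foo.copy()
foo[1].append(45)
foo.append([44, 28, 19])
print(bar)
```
[[7, 6, 5], [8, 5, 7, 45]]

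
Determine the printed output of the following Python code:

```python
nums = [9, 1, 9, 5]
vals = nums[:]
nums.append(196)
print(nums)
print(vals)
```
[9, 1, 9, 5, 196]
[9, 1, 9, 5]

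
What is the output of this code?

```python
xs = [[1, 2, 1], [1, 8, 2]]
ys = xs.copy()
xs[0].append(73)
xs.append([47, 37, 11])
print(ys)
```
[[1, 2, 1, 73], [1, 8, 2]]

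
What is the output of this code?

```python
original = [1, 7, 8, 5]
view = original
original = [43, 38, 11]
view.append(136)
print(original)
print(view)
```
[43, 38, 11]
[1, 7, 8, 5, 136]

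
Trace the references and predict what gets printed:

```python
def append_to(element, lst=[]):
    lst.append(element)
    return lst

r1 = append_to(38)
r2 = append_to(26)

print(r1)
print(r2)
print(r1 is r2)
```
[38, 26]
[38, 26]
True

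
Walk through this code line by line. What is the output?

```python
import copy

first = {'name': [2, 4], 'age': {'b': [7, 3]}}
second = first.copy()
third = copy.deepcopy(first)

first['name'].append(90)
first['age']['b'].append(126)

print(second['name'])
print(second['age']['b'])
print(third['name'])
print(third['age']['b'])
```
[2, 4, 90]
[7, 3, 126]
[2, 4]
[7, 3]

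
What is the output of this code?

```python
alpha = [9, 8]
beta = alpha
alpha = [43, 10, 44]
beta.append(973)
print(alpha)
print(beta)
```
[43, 10, 44]
[9, 8, 973]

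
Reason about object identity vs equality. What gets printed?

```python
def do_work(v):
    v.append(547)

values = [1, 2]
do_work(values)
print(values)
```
[1, 2, 547]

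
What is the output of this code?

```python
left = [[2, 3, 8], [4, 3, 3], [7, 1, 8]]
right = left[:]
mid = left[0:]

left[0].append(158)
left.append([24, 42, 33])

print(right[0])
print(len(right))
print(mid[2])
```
[2, 3, 8, 158]
3
[7, 1, 8]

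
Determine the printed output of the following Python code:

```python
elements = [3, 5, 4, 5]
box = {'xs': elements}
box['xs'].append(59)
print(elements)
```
[3, 5, 4, 5, 59]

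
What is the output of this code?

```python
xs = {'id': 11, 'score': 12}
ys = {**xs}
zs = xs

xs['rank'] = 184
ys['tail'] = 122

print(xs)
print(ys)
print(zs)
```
{'id': 11, 'score': 12, 'rank': 184}
{'id': 11, 'score': 12, 'tail': 122}
{'id': 11, 'score': 12, 'rank': 184}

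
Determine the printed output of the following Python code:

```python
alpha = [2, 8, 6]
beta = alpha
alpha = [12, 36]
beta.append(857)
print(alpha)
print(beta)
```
[12, 36]
[2, 8, 6, 857]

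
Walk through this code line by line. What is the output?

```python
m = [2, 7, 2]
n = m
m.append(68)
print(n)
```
[2, 7, 2, 68]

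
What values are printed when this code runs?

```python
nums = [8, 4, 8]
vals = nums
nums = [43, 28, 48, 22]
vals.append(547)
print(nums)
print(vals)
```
[43, 28, 48, 22]
[8, 4, 8, 547]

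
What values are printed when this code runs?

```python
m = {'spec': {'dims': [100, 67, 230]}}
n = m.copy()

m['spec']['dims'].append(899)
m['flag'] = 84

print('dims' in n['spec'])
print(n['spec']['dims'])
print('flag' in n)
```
True
[100, 67, 230, 899]
False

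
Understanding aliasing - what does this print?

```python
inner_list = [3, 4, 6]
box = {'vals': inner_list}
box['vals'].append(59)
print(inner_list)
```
[3, 4, 6, 59]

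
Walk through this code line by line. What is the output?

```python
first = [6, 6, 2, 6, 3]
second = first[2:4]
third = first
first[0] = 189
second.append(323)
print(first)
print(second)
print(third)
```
[189, 6, 2, 6, 3]
[2, 6, 323]
[189, 6, 2, 6, 3]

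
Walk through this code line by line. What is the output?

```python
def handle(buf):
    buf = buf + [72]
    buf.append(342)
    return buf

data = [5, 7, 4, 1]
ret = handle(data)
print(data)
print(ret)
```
[5, 7, 4, 1]
[5, 7, 4, 1, 72, 342]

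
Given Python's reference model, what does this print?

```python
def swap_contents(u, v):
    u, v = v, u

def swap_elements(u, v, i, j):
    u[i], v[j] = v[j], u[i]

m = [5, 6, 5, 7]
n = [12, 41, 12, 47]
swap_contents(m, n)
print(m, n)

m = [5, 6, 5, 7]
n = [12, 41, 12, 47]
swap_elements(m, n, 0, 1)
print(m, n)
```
[5, 6, 5, 7] [12, 41, 12, 47]
[41, 6, 5, 7] [12, 5, 12, 47]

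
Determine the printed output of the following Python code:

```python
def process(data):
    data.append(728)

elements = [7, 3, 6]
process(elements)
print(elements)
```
[7, 3, 6, 728]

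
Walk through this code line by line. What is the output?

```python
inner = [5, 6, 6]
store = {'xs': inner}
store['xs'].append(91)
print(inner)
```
[5, 6, 6, 91]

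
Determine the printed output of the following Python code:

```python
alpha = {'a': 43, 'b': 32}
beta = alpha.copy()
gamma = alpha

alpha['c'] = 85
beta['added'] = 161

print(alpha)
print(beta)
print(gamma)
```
{'a': 43, 'b': 32, 'c': 85}
{'a': 43, 'b': 32, 'added': 161}
{'a': 43, 'b': 32, 'c': 85}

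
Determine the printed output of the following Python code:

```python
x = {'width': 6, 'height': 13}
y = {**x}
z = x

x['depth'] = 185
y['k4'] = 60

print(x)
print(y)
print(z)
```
{'width': 6, 'height': 13, 'depth': 185}
{'width': 6, 'height': 13, 'k4': 60}
{'width': 6, 'height': 13, 'depth': 185}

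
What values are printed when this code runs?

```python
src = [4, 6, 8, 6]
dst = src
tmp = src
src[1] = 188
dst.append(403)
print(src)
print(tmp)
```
[4, 188, 8, 6, 403]
[4, 188, 8, 6, 403]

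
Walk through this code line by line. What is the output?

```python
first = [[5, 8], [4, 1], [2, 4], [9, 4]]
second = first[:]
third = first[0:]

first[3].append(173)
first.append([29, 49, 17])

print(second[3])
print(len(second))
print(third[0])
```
[9, 4, 173]
4
[5, 8]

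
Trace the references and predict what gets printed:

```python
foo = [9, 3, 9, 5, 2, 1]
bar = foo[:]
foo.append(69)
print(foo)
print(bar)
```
[9, 3, 9, 5, 2, 1, 69]
[9, 3, 9, 5, 2, 1]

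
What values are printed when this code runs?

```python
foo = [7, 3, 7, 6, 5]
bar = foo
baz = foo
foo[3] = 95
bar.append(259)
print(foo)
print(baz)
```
[7, 3, 7, 95, 5, 259]
[7, 3, 7, 95, 5, 259]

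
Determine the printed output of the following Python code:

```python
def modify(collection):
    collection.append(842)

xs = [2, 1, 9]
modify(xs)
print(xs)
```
[2, 1, 9, 842]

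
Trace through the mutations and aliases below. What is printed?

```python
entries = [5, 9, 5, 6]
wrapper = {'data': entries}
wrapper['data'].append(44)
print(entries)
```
[5, 9, 5, 6, 44]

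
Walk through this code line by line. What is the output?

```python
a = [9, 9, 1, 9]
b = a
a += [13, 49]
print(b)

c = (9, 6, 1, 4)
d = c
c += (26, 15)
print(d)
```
[9, 9, 1, 9, 13, 49]
(9, 6, 1, 4)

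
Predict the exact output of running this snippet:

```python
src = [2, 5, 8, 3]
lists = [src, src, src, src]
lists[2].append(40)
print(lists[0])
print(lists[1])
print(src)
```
[2, 5, 8, 3, 40]
[2, 5, 8, 3, 40]
[2, 5, 8, 3, 40]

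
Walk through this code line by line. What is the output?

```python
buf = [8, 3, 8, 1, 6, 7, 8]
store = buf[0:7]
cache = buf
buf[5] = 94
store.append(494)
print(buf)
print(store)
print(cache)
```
[8, 3, 8, 1, 6, 94, 8]
[8, 3, 8, 1, 6, 7, 8, 494]
[8, 3, 8, 1, 6, 94, 8]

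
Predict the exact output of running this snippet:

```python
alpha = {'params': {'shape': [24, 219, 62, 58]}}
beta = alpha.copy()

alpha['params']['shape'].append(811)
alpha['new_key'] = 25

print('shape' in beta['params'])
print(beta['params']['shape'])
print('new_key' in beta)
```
True
[24, 219, 62, 58, 811]
False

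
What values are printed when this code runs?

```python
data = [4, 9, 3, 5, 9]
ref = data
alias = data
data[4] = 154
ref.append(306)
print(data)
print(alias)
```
[4, 9, 3, 5, 154, 306]
[4, 9, 3, 5, 154, 306]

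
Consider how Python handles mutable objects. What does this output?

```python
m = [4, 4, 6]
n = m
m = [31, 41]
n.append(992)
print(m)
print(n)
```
[31, 41]
[4, 4, 6, 992]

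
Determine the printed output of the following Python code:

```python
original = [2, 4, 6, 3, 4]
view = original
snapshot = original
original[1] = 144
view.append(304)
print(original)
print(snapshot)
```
[2, 144, 6, 3, 4, 304]
[2, 144, 6, 3, 4, 304]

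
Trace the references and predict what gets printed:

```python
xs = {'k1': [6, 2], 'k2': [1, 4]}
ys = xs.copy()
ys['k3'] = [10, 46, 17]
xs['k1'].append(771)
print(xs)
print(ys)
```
{'k1': [6, 2, 771], 'k2': [1, 4]}
{'k1': [6, 2, 771], 'k2': [1, 4], 'k3': [10, 46, 17]}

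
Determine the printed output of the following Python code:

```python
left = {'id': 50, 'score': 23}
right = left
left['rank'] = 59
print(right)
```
{'id': 50, 'score': 23, 'rank': 59}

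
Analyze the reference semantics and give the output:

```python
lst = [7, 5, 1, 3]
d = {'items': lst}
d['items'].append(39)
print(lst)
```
[7, 5, 1, 3, 39]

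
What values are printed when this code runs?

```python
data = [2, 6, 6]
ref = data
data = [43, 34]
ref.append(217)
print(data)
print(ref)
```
[43, 34]
[2, 6, 6, 217]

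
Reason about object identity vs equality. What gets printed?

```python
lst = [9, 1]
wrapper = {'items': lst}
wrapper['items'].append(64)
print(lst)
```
[9, 1, 64]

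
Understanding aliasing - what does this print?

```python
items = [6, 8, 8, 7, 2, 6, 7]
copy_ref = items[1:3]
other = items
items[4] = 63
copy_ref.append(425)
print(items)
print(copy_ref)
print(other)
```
[6, 8, 8, 7, 63, 6, 7]
[8, 8, 425]
[6, 8, 8, 7, 63, 6, 7]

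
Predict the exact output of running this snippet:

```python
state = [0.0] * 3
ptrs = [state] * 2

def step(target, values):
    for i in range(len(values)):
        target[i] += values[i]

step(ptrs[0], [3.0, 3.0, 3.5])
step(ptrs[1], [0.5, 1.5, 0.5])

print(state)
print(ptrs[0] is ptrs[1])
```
[3.5, 4.5, 4.0]
True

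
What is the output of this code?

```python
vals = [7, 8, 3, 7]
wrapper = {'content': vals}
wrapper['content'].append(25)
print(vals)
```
[7, 8, 3, 7, 25]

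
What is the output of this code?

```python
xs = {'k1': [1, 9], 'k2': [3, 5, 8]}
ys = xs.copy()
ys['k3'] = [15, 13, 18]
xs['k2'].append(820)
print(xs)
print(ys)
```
{'k1': [1, 9], 'k2': [3, 5, 8, 820]}
{'k1': [1, 9], 'k2': [3, 5, 8, 820], 'k3': [15, 13, 18]}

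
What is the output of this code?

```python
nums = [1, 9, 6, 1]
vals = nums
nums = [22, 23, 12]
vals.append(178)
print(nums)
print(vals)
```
[22, 23, 12]
[1, 9, 6, 1, 178]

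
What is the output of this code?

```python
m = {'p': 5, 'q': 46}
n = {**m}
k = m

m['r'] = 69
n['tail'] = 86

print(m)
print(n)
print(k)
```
{'p': 5, 'q': 46, 'r': 69}
{'p': 5, 'q': 46, 'tail': 86}
{'p': 5, 'q': 46, 'r': 69}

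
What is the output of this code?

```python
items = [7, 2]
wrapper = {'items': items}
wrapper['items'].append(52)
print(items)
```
[7, 2, 52]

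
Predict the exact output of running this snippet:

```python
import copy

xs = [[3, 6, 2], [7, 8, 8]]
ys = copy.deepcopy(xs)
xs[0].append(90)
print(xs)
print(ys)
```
[[3, 6, 2, 90], [7, 8, 8]]
[[3, 6, 2], [7, 8, 8]]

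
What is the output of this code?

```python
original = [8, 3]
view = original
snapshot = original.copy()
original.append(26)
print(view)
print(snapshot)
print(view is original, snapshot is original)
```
[8, 3, 26]
[8, 3]
True False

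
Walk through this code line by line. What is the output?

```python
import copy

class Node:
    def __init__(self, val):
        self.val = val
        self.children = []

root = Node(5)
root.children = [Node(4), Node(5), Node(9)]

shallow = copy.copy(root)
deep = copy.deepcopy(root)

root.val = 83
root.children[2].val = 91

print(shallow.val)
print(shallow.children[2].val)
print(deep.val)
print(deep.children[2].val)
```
5
91
5
9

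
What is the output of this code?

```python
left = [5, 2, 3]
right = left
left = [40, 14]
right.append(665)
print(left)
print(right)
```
[40, 14]
[5, 2, 3, 665]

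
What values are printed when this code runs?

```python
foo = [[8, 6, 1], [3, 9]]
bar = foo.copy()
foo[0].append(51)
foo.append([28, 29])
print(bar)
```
[[8, 6, 1, 51], [3, 9]]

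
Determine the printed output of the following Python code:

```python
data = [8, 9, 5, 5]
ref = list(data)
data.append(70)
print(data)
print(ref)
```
[8, 9, 5, 5, 70]
[8, 9, 5, 5]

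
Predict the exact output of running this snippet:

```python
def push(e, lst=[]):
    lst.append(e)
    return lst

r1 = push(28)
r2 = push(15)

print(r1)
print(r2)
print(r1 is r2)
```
[28, 15]
[28, 15]
True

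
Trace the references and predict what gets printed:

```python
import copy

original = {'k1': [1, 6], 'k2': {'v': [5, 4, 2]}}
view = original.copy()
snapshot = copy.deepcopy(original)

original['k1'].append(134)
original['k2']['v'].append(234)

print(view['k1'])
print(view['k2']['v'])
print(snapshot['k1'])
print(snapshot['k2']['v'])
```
[1, 6, 134]
[5, 4, 2, 234]
[1, 6]
[5, 4, 2]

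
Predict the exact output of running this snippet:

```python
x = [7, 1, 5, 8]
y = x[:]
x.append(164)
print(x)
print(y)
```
[7, 1, 5, 8, 164]
[7, 1, 5, 8]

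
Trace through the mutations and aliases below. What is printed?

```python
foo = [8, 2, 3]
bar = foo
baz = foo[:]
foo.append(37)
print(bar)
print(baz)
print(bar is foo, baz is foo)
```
[8, 2, 3, 37]
[8, 2, 3]
True False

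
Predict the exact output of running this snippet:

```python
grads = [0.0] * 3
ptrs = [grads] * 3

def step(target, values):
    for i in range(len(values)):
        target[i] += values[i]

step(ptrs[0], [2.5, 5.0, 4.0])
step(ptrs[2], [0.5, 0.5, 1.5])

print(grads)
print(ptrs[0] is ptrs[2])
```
[3.0, 5.5, 5.5]
True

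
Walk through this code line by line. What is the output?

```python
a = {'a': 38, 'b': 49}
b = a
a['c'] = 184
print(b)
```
{'a': 38, 'b': 49, 'c': 184}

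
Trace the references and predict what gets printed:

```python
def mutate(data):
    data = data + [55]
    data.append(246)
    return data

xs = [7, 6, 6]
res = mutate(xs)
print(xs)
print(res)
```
[7, 6, 6]
[7, 6, 6, 55, 246]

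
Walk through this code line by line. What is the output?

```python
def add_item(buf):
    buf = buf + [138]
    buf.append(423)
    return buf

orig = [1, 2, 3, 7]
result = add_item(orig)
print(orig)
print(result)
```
[1, 2, 3, 7]
[1, 2, 3, 7, 138, 423]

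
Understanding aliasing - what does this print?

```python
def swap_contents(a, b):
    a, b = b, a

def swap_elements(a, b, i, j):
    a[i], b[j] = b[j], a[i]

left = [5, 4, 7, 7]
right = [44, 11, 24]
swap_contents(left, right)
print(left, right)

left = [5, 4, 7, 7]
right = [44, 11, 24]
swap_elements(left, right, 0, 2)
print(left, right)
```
[5, 4, 7, 7] [44, 11, 24]
[24, 4, 7, 7] [44, 11, 5]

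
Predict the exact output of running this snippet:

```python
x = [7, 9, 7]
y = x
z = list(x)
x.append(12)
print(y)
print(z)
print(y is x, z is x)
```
[7, 9, 7, 12]
[7, 9, 7]
True False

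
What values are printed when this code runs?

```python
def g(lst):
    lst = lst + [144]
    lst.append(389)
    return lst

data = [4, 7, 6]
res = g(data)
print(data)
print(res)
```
[4, 7, 6]
[4, 7, 6, 144, 389]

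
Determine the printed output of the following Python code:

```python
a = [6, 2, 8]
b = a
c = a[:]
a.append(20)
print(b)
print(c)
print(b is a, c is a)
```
[6, 2, 8, 20]
[6, 2, 8]
True False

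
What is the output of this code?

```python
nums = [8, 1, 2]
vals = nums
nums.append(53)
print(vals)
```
[8, 1, 2, 53]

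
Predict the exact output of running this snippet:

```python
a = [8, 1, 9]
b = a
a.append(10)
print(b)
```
[8, 1, 9, 10]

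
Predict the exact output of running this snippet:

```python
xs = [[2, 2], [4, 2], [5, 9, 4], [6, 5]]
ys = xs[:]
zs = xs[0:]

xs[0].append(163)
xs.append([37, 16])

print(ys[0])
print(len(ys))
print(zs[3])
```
[2, 2, 163]
4
[6, 5]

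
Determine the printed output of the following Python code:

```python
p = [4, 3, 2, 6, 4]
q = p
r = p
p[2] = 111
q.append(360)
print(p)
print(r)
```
[4, 3, 111, 6, 4, 360]
[4, 3, 111, 6, 4, 360]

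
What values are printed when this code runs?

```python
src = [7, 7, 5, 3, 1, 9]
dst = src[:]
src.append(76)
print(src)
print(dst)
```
[7, 7, 5, 3, 1, 9, 76]
[7, 7, 5, 3, 1, 9]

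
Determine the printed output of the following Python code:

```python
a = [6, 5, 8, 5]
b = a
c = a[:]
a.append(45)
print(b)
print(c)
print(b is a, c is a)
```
[6, 5, 8, 5, 45]
[6, 5, 8, 5]
True False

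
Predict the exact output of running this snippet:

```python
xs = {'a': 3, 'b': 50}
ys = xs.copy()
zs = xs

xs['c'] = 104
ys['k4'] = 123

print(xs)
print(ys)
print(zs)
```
{'a': 3, 'b': 50, 'c': 104}
{'a': 3, 'b': 50, 'k4': 123}
{'a': 3, 'b': 50, 'c': 104}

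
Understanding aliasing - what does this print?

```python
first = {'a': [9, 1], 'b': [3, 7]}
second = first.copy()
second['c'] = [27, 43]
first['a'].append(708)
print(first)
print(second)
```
{'a': [9, 1, 708], 'b': [3, 7]}
{'a': [9, 1, 708], 'b': [3, 7], 'c': [27, 43]}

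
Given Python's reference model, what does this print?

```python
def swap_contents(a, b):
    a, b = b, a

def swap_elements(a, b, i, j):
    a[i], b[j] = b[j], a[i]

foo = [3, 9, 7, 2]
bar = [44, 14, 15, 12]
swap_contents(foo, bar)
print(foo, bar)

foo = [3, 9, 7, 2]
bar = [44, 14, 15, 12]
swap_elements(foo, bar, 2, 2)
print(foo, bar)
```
[3, 9, 7, 2] [44, 14, 15, 12]
[3, 9, 15, 2] [44, 14, 7, 12]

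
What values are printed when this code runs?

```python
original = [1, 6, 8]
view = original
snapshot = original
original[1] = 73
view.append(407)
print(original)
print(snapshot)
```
[1, 73, 8, 407]
[1, 73, 8, 407]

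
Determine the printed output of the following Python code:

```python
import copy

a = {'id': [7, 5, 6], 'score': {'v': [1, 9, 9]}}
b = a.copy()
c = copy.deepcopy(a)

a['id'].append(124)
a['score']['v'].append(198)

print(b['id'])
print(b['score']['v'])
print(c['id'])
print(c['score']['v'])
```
[7, 5, 6, 124]
[1, 9, 9, 198]
[7, 5, 6]
[1, 9, 9]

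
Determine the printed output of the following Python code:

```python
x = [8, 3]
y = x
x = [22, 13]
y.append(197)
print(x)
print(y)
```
[22, 13]
[8, 3, 197]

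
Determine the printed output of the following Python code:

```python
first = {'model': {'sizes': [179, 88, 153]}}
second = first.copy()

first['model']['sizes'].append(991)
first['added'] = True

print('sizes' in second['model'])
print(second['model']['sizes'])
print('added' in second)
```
True
[179, 88, 153, 991]
False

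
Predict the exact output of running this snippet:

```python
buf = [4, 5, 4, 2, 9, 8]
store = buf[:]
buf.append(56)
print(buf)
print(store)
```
[4, 5, 4, 2, 9, 8, 56]
[4, 5, 4, 2, 9, 8]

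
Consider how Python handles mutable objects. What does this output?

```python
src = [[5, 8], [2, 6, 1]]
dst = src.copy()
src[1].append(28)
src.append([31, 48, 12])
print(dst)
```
[[5, 8], [2, 6, 1, 28]]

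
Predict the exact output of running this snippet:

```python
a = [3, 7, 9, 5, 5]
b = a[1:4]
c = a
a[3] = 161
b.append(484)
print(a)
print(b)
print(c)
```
[3, 7, 9, 161, 5]
[7, 9, 5, 484]
[3, 7, 9, 161, 5]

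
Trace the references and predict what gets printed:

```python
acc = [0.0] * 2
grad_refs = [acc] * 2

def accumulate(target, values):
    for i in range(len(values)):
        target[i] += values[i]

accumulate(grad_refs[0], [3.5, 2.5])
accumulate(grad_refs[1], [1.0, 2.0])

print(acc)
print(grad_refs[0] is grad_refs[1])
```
[4.5, 4.5]
True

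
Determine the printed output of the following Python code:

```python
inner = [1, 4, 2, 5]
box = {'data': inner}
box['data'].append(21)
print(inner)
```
[1, 4, 2, 5, 21]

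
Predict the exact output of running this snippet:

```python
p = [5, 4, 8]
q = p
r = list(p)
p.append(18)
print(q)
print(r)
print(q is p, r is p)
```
[5, 4, 8, 18]
[5, 4, 8]
True False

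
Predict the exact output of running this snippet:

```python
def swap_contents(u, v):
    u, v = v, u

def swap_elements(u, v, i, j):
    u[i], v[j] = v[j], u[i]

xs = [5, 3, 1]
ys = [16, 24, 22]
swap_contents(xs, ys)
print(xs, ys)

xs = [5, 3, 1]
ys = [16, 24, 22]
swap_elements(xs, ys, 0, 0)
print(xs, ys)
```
[5, 3, 1] [16, 24, 22]
[16, 3, 1] [5, 24, 22]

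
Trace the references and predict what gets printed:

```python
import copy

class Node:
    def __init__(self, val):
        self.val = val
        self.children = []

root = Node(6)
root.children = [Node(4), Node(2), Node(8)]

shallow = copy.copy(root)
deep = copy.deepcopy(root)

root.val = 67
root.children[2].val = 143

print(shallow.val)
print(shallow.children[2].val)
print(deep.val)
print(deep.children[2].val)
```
6
143
6
8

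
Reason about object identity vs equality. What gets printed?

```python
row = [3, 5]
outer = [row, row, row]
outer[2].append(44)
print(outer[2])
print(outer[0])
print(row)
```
[3, 5, 44]
[3, 5, 44]
[3, 5, 44]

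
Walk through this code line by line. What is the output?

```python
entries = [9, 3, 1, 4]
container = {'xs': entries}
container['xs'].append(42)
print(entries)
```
[9, 3, 1, 4, 42]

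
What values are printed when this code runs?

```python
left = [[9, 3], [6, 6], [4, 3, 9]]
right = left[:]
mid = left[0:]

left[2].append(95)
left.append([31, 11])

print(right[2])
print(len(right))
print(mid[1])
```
[4, 3, 9, 95]
3
[6, 6]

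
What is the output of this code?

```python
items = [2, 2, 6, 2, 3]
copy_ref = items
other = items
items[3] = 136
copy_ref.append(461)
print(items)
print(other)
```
[2, 2, 6, 136, 3, 461]
[2, 2, 6, 136, 3, 461]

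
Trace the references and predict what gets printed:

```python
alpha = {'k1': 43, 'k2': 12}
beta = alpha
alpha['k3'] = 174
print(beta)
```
{'k1': 43, 'k2': 12, 'k3': 174}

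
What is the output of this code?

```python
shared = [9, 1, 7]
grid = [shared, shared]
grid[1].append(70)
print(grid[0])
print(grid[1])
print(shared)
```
[9, 1, 7, 70]
[9, 1, 7, 70]
[9, 1, 7, 70]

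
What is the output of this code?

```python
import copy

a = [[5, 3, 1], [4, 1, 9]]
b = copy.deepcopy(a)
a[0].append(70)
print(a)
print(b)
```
[[5, 3, 1, 70], [4, 1, 9]]
[[5, 3, 1], [4, 1, 9]]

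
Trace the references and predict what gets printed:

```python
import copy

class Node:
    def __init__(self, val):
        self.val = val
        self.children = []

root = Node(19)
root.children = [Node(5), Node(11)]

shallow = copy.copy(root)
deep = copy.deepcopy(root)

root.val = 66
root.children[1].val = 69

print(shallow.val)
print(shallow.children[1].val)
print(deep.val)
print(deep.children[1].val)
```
19
69
19
11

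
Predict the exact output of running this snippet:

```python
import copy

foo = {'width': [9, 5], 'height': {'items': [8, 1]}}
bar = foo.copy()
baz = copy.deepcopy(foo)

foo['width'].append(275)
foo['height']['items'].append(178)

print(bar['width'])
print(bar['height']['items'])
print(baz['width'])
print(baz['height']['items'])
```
[9, 5, 275]
[8, 1, 178]
[9, 5]
[8, 1]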